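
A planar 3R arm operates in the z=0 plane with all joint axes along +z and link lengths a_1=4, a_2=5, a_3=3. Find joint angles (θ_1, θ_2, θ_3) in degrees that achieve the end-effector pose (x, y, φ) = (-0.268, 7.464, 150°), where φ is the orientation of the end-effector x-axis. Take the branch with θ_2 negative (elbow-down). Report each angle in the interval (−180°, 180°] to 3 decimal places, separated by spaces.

wrist centre = target − a_3·(cos φ, sin φ) = (2.3301, 5.9640)
cos θ_2 = (40.9986−4²−5²)/(2·4·5) = -0.0000; θ_2 = -90.0021° (elbow-down)
β = atan2(5.9640,2.3301) = 68.6599°; ψ = atan2(-5.0000,3.9998) = -51.3415°
θ_1 = β − ψ = 120.0014°
θ_3 = φ − θ_1 − θ_2 = 120.0007° (wrapped to (-180°,180°])

120.001 -90.002 120.001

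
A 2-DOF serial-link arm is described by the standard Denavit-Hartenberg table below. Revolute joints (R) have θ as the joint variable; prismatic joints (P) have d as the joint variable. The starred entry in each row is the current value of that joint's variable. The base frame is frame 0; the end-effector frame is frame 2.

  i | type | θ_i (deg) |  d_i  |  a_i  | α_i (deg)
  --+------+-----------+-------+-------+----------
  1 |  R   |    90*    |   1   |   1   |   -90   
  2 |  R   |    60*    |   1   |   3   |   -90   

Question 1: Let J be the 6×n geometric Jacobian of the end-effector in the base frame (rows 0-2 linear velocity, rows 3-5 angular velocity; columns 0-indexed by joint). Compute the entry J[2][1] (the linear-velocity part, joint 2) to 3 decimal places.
axis z_1 = (-1.0000,0.0000,0.0000); lever o_n−o_1 = (-1.0000,1.5000,-2.5981)
cross product → J_v[:, 1] = (-0.0000,-2.5981,-1.5000)
J_ω[:, 1] = z_1
entry J[2][1] = -1.5000

-1.500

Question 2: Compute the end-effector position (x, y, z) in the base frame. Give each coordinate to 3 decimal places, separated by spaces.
-1.000 2.500 -1.598

after link 1: o_1 = (0.0000, 1.0000, 1.0000)
after link 2: o_2 = (-1.0000, 2.5000, -1.5981)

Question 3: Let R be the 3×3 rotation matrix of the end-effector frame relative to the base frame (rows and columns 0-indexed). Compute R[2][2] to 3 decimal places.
-0.500

End-effector z-axis (col 2 of R) = (-0.0000,-0.8660,-0.5000)
R[2][2] = -0.5000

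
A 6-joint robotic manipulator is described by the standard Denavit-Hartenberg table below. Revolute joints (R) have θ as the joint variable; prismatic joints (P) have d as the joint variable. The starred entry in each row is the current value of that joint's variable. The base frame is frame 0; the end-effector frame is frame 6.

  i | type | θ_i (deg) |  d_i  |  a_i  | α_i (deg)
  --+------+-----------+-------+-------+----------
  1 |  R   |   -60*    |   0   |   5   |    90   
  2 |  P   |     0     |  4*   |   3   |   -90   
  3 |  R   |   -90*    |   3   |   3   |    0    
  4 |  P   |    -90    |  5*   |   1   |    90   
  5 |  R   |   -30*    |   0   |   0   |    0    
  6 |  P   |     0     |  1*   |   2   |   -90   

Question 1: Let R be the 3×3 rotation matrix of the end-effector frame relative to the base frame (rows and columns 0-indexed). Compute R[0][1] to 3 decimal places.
-0.866

End-effector y-axis (col 1 of R) = (-0.8660,-0.5000,-0.0000)
R[0][1] = -0.8660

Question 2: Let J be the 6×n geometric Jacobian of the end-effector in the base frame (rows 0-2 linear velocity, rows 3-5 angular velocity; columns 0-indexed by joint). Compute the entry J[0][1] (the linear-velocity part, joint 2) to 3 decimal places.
prismatic axis z_1 = (-0.8660,-0.5000,0.0000)
J_v[:, 1] = z_1; J_ω[:, 1] = (0,0,0)
entry J[0][1] = -0.8660

-0.866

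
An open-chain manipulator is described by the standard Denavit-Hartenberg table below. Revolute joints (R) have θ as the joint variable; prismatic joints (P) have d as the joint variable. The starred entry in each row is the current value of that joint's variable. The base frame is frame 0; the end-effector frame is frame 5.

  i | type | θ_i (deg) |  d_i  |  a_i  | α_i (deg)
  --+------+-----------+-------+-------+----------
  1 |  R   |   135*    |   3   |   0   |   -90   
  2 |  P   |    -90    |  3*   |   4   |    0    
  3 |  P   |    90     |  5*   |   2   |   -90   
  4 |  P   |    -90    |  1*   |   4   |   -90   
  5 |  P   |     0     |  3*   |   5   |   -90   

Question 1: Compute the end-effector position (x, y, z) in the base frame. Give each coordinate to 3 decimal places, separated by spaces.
after link 1: o_1 = (0.0000, 0.0000, 3.0000)
after link 2: o_2 = (-2.1213, -2.1213, 7.0000)
after link 3: o_3 = (-7.0711, -4.2426, 7.0000)
after link 4: o_4 = (-9.8995, -7.0711, 6.0000)
after link 5: o_5 = (-15.5563, -8.4853, 6.0000)

-15.556 -8.485 6.000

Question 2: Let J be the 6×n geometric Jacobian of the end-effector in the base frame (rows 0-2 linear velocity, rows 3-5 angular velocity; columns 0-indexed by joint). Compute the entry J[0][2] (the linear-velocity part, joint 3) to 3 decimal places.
prismatic axis z_2 = (-0.7071,-0.7071,0.0000)
J_v[:, 2] = z_2; J_ω[:, 2] = (0,0,0)
entry J[0][2] = -0.7071

-0.707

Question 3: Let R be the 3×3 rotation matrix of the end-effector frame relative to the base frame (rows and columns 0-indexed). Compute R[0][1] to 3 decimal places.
0.707

End-effector y-axis (col 1 of R) = (0.7071,-0.7071,0.0000)
R[0][1] = 0.7071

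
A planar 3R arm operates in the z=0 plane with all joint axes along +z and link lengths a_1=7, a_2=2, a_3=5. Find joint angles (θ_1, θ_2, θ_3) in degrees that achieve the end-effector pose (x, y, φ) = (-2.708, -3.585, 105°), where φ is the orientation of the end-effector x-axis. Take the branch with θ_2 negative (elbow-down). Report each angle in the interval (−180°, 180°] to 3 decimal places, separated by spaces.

wrist centre = target − a_3·(cos φ, sin φ) = (-1.4139, -8.4146)
cos θ_2 = (72.8051−7²−2²)/(2·7·2) = 0.7073; θ_2 = -44.9823° (elbow-down)
β = atan2(-8.4146,-1.4139) = -99.5383°; ψ = atan2(-1.4138,8.4147) = -9.5374°
θ_1 = β − ψ = -90.0009°
θ_3 = φ − θ_1 − θ_2 = -120.0168° (wrapped to (-180°,180°])

-90.001 -44.982 -120.017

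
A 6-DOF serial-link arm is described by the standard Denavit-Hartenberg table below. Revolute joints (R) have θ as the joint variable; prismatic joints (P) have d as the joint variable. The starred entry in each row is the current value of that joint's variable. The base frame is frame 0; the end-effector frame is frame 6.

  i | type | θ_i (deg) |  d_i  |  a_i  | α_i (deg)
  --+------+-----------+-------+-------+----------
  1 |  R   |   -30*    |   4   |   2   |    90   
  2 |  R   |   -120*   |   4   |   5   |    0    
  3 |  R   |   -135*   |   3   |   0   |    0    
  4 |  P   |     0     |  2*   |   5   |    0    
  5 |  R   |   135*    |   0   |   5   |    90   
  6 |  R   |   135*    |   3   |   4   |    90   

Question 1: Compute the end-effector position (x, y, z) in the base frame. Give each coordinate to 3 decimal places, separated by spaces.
-10.658 -7.505 4.119

after link 1: o_1 = (1.7321, -1.0000, 4.0000)
after link 2: o_2 = (-2.4330, -3.2141, -0.3301)
after link 3: o_3 = (-3.9330, -5.8122, -0.3301)
after link 4: o_4 = (-6.0537, -6.8972, 4.4995)
after link 5: o_5 = (-8.2188, -5.6472, 0.1694)
after link 6: o_6 = (-10.6583, -7.5047, 4.1189)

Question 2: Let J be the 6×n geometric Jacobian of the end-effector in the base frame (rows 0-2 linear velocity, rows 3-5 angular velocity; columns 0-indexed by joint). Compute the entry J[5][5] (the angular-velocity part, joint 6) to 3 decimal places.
0.500

axis z_5 = (-0.7500,0.4330,0.5000); lever o_n−o_5 = (-2.4395,-1.8576,3.9495)
cross product → J_v[:, 5] = (2.6390,1.7424,2.4495)
J_ω[:, 5] = z_5
entry J[5][5] = 0.5000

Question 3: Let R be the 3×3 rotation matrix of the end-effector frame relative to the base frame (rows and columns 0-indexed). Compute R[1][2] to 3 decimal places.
End-effector z-axis (col 2 of R) = (-0.6597,-0.4356,-0.6124)
R[1][2] = -0.4356

-0.436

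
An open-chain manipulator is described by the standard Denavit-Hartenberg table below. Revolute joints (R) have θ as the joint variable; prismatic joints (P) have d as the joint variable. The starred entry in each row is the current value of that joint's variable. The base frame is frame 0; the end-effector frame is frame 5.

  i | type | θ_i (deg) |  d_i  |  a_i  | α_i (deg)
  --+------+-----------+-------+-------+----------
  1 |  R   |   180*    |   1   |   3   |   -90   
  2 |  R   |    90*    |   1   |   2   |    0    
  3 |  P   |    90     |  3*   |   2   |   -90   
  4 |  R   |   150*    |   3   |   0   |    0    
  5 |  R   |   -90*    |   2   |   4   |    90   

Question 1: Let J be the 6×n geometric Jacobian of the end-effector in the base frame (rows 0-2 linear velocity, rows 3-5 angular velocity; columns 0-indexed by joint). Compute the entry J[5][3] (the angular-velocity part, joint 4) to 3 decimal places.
1.000

axis z_3 = (0.0000,-0.0000,1.0000); lever o_n−o_3 = (2.0000,3.4641,5.0000)
cross product → J_v[:, 3] = (-3.4641,2.0000,0.0000)
J_ω[:, 3] = z_3
entry J[5][3] = 1.0000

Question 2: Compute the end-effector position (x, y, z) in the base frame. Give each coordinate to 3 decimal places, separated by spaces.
after link 1: o_1 = (-3.0000, 0.0000, 1.0000)
after link 2: o_2 = (-3.0000, -1.0000, -1.0000)
after link 3: o_3 = (-1.0000, -4.0000, -1.0000)
after link 4: o_4 = (-1.0000, -4.0000, 2.0000)
after link 5: o_5 = (1.0000, -0.5359, 4.0000)

1.000 -0.536 4.000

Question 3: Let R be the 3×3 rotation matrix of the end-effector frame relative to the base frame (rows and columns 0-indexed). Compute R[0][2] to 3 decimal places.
End-effector z-axis (col 2 of R) = (0.8660,-0.5000,-0.0000)
R[0][2] = 0.8660

0.866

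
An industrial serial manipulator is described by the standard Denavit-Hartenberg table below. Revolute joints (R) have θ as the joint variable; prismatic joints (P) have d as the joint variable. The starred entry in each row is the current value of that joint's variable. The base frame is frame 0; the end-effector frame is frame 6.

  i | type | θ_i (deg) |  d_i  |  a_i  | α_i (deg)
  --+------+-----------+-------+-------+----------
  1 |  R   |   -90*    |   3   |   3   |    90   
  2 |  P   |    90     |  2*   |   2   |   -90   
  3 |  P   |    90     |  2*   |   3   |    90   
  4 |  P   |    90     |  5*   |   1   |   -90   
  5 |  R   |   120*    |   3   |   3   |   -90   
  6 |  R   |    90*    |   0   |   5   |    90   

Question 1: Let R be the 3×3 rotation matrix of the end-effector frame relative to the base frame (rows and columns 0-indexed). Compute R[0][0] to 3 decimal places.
End-effector x-axis (col 0 of R) = (1.0000,-0.0000,-0.0000)
R[0][0] = 1.0000

1.000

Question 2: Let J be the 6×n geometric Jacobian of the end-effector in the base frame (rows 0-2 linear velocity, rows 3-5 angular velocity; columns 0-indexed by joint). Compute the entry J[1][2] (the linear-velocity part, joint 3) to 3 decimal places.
1.000

prismatic axis z_2 = (-0.0000,1.0000,0.0000)
J_v[:, 2] = z_2; J_ω[:, 2] = (0,0,0)
entry J[1][2] = 1.0000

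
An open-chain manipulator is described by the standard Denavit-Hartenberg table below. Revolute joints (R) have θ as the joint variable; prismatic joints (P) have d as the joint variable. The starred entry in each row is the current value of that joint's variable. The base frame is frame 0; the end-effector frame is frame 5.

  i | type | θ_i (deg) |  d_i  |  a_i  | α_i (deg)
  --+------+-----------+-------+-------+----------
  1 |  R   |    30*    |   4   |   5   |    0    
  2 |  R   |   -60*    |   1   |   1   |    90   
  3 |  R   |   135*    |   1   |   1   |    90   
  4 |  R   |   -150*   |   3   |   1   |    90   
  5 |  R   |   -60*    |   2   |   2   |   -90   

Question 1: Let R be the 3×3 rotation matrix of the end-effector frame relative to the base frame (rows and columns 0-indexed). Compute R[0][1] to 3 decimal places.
End-effector y-axis (col 1 of R) = (0.1268,0.9268,0.3536)
R[0][1] = 0.1268

0.127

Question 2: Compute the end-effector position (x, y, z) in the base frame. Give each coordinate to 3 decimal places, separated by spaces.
6.167 -0.561 4.672

after link 1: o_1 = (4.3301, 2.5000, 4.0000)
after link 2: o_2 = (5.1962, 2.0000, 5.0000)
after link 3: o_3 = (4.0838, 1.4875, 5.7071)
after link 4: o_4 = (6.7012, 0.5537, 7.2161)
after link 5: o_5 = (6.1672, -0.5607, 4.6718)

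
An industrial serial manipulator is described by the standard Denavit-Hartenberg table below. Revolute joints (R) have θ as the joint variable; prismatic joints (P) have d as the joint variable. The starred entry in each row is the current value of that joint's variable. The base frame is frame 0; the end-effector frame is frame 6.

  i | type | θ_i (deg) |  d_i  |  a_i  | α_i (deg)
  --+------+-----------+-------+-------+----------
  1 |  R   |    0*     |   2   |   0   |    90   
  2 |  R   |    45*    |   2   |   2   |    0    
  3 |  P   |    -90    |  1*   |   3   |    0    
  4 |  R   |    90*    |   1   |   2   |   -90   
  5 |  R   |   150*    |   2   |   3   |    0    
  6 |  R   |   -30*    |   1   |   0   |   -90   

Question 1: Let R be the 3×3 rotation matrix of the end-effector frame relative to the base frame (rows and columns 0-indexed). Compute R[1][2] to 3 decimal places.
End-effector z-axis (col 2 of R) = (-0.6124,-0.5000,-0.6124)
R[1][2] = -0.5000

-0.500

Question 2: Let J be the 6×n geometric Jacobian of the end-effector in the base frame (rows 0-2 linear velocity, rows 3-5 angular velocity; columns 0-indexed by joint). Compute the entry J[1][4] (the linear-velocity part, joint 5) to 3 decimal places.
axis z_4 = (-0.7071,-0.0000,0.7071); lever o_n−o_4 = (-3.9584,1.5000,0.2842)
cross product → J_v[:, 4] = (-1.0607,-2.5981,-1.0607)
J_ω[:, 4] = z_4
entry J[1][4] = -2.5981

-2.598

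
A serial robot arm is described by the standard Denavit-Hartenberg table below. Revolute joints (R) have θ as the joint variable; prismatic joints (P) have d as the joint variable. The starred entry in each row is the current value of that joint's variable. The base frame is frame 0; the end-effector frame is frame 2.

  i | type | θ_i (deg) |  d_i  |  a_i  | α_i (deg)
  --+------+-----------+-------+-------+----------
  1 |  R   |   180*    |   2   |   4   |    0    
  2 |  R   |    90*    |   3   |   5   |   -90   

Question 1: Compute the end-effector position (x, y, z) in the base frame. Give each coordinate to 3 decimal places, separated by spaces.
-4.000 -5.000 5.000

after link 1: o_1 = (-4.0000, 0.0000, 2.0000)
after link 2: o_2 = (-4.0000, -5.0000, 5.0000)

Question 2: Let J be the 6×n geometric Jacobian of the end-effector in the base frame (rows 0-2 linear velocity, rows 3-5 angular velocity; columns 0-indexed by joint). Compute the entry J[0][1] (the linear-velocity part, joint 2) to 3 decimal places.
5.000

axis z_1 = (0.0000,0.0000,1.0000); lever o_n−o_1 = (-0.0000,-5.0000,3.0000)
cross product → J_v[:, 1] = (5.0000,-0.0000,0.0000)
J_ω[:, 1] = z_1
entry J[0][1] = 5.0000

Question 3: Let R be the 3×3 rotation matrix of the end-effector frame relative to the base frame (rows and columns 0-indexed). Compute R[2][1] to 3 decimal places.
End-effector y-axis (col 1 of R) = (0.0000,-0.0000,-1.0000)
R[2][1] = -1.0000

-1.000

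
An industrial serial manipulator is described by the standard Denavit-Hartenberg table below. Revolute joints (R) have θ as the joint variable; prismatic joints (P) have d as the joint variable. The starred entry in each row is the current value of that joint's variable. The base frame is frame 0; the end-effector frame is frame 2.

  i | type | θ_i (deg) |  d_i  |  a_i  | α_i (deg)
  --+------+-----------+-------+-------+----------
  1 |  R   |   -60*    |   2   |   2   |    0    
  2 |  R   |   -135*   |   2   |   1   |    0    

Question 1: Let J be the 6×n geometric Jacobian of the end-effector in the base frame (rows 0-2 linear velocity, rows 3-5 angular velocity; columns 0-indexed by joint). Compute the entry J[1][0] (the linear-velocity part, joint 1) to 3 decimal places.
axis z_0 = ẑ; lever o_n−o_0 = (0.0341,-1.4732,4.0000)
cross product → J_v[:, 0] = (1.4732,0.0341,-0.0000)
J_ω[:, 0] = z_0
entry J[1][0] = 0.0341

0.034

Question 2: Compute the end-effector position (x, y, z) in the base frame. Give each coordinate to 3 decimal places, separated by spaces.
0.034 -1.473 4.000

after link 1: o_1 = (1.0000, -1.7321, 2.0000)
after link 2: o_2 = (0.0341, -1.4732, 4.0000)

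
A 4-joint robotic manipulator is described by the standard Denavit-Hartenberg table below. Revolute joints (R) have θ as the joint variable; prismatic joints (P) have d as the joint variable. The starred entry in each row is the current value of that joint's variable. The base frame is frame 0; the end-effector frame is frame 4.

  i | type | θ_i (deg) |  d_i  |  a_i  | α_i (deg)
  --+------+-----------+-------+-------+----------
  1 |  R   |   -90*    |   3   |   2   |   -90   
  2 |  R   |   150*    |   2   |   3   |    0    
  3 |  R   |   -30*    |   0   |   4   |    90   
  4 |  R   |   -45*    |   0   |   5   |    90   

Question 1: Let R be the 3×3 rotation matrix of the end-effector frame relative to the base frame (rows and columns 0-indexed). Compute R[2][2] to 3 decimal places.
End-effector z-axis (col 2 of R) = (-0.7071,-0.3536,0.6124)
R[2][2] = 0.6124

0.612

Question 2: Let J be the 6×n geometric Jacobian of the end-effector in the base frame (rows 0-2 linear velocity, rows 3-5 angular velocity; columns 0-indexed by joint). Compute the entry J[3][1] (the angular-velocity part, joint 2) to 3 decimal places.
axis z_1 = (1.0000,0.0000,0.0000); lever o_n−o_1 = (-1.5355,6.3658,-8.0260)
cross product → J_v[:, 1] = (-0.0000,8.0260,6.3658)
J_ω[:, 1] = z_1
entry J[3][1] = 1.0000

1.000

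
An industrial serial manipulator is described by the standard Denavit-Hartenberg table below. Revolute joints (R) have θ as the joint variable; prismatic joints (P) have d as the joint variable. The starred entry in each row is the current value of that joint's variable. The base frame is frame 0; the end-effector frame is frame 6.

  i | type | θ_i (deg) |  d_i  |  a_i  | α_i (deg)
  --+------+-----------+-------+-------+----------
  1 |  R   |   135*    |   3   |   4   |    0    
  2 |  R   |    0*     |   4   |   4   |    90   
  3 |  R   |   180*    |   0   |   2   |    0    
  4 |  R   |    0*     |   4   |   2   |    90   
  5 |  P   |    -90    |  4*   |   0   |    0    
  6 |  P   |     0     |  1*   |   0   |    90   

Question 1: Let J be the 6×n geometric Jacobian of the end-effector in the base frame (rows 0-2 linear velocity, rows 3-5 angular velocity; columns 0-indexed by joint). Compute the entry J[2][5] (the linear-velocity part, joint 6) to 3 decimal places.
prismatic axis z_5 = (-0.0000,0.0000,1.0000)
J_v[:, 5] = z_5; J_ω[:, 5] = (0,0,0)
entry J[2][5] = 1.0000

1.000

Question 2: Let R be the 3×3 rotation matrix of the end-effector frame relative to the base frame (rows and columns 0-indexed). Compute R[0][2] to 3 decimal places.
-0.707

End-effector z-axis (col 2 of R) = (-0.7071,0.7071,-0.0000)
R[0][2] = -0.7071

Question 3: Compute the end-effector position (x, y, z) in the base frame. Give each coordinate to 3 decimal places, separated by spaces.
0.000 5.657 12.000

after link 1: o_1 = (-2.8284, 2.8284, 3.0000)
after link 2: o_2 = (-5.6569, 5.6569, 7.0000)
after link 3: o_3 = (-4.2426, 4.2426, 7.0000)
after link 4: o_4 = (0.0000, 5.6569, 7.0000)
after link 5: o_5 = (0.0000, 5.6569, 11.0000)
after link 6: o_6 = (0.0000, 5.6569, 12.0000)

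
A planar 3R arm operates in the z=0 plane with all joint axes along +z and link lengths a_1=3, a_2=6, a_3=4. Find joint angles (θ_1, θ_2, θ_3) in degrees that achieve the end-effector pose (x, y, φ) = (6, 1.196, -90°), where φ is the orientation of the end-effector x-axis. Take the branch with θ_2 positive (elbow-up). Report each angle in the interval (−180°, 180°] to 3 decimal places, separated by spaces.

wrist centre = target − a_3·(cos φ, sin φ) = (6.0000, 5.1960)
cos θ_2 = (62.9984−3²−6²)/(2·3·6) = 0.5000; θ_2 = 60.0029° (elbow-up)
β = atan2(5.1960,6.0000) = 40.8926°; ψ = atan2(5.1963,5.9997) = 40.8955°
θ_1 = β − ψ = -0.0029°
θ_3 = φ − θ_1 − θ_2 = -150.0000° (wrapped to (-180°,180°])

-0.003 60.003 -150.000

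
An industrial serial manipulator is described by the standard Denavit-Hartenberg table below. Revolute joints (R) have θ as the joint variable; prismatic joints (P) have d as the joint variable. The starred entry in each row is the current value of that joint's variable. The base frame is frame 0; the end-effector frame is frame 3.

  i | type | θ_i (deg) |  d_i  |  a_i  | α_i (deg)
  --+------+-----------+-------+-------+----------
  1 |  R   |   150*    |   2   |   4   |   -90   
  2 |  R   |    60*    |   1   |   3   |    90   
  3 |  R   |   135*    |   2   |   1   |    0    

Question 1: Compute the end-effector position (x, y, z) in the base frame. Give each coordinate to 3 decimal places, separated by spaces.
-6.811 1.961 1.014

after link 1: o_1 = (-3.4641, 2.0000, 2.0000)
after link 2: o_2 = (-5.2631, 1.8840, -0.5981)
after link 3: o_3 = (-6.8105, 1.9609, 1.0143)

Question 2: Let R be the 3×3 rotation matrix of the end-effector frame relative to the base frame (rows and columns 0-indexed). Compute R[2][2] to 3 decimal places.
End-effector z-axis (col 2 of R) = (-0.7500,0.4330,0.5000)
R[2][2] = 0.5000

0.500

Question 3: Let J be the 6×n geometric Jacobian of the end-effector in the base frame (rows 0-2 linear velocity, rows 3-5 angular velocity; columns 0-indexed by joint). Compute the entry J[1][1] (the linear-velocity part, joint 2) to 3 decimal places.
axis z_1 = (-0.5000,-0.8660,0.0000); lever o_n−o_1 = (-3.3464,-0.0391,-0.9857)
cross product → J_v[:, 1] = (0.8536,-0.4929,-2.8785)
J_ω[:, 1] = z_1
entry J[1][1] = -0.4929

-0.493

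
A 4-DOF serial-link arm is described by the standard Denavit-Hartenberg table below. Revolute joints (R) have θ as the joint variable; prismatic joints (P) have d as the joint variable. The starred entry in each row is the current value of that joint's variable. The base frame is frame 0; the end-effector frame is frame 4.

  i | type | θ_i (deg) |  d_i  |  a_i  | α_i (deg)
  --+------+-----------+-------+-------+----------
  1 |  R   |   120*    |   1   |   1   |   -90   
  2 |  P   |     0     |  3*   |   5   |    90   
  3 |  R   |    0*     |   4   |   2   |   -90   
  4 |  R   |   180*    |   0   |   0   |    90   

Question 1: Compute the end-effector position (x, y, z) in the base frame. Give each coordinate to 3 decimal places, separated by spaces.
-6.598 5.428 5.000

after link 1: o_1 = (-0.5000, 0.8660, 1.0000)
after link 2: o_2 = (-5.5981, 3.6962, 1.0000)
after link 3: o_3 = (-6.5981, 5.4282, 5.0000)
after link 4: o_4 = (-6.5981, 5.4282, 5.0000)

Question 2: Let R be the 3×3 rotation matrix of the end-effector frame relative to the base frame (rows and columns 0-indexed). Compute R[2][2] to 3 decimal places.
-1.000

End-effector z-axis (col 2 of R) = (-0.0000,0.0000,-1.0000)
R[2][2] = -1.0000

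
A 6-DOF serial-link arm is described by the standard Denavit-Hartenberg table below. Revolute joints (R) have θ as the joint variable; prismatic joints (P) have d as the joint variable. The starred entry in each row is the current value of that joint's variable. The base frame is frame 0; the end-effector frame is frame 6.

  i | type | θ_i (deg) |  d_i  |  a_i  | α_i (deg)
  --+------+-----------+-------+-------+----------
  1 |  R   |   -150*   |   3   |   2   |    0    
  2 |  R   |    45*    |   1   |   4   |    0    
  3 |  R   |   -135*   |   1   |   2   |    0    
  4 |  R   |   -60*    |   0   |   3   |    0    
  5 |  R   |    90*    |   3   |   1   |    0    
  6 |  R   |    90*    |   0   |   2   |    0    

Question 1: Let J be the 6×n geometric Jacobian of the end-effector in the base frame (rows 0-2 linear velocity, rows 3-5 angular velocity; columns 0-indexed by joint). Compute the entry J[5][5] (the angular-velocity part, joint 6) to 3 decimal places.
1.000

axis z_5 = (0.0000,0.0000,1.0000); lever o_n−o_5 = (-1.0000,-1.7321,0.0000)
cross product → J_v[:, 5] = (1.7321,-1.0000,0.0000)
J_ω[:, 5] = z_5
entry J[5][5] = 1.0000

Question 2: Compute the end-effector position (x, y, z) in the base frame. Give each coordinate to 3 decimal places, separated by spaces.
-4.133 -1.766 8.000

after link 1: o_1 = (-1.7321, -1.0000, 3.0000)
after link 2: o_2 = (-2.7673, -4.8637, 4.0000)
after link 3: o_3 = (-3.7673, -3.1317, 5.0000)
after link 4: o_4 = (-2.2673, -0.5336, 5.0000)
after link 5: o_5 = (-3.1334, -0.0336, 8.0000)
after link 6: o_6 = (-4.1334, -1.7656, 8.0000)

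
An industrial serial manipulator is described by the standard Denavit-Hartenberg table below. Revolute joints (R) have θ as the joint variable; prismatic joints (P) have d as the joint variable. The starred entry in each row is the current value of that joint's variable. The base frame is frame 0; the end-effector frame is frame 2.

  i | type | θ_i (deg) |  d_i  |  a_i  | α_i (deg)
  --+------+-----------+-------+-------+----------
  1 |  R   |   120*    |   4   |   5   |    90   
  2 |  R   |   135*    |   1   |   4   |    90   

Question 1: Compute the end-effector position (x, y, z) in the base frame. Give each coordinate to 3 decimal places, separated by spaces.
after link 1: o_1 = (-2.5000, 4.3301, 4.0000)
after link 2: o_2 = (-0.2198, 2.3806, 6.8284)

-0.220 2.381 6.828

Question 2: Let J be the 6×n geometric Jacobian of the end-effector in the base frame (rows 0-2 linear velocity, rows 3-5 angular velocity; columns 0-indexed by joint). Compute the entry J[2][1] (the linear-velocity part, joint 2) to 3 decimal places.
-2.828

axis z_1 = (0.8660,0.5000,0.0000); lever o_n−o_1 = (2.2802,-1.9495,2.8284)
cross product → J_v[:, 1] = (1.4142,-2.4495,-2.8284)
J_ω[:, 1] = z_1
entry J[2][1] = -2.8284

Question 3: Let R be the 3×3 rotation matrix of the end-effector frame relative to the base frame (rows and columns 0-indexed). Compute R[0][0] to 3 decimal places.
End-effector x-axis (col 0 of R) = (0.3536,-0.6124,0.7071)
R[0][0] = 0.3536

0.354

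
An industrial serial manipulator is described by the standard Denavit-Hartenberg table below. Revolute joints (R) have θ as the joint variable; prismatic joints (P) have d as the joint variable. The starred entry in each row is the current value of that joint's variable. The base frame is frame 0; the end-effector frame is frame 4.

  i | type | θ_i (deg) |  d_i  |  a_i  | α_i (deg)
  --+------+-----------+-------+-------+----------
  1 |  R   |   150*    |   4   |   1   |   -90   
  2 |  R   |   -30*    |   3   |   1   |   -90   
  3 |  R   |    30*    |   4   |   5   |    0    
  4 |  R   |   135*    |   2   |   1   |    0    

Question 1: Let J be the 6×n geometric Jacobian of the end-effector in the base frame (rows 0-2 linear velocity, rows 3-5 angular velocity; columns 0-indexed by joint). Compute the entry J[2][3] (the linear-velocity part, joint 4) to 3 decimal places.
axis z_3 = (-0.4330,0.2500,-0.8660); lever o_n−o_3 = (-0.0122,0.3059,-2.2150)
cross product → J_v[:, 3] = (-0.2888,-0.9486,-0.1294)
J_ω[:, 3] = z_3
entry J[2][3] = -0.1294

-0.129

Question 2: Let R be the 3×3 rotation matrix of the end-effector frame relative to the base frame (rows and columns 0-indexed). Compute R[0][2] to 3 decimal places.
End-effector z-axis (col 2 of R) = (-0.4330,0.2500,-0.8660)
R[0][2] = -0.4330

-0.433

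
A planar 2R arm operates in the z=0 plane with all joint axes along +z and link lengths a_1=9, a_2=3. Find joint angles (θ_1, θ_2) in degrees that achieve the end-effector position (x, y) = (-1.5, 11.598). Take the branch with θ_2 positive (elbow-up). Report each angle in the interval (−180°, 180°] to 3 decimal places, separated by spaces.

89.999 30.004

cos θ_2 = (136.7636−9²−3²)/(2·9·3) = 0.8660; θ_2 = 30.0038° (elbow-up)
β = atan2(11.5980,-1.5000) = 97.3693°; ψ = atan2(1.5002,11.5980) = 7.3701°
θ_1 = β − ψ = 89.9992°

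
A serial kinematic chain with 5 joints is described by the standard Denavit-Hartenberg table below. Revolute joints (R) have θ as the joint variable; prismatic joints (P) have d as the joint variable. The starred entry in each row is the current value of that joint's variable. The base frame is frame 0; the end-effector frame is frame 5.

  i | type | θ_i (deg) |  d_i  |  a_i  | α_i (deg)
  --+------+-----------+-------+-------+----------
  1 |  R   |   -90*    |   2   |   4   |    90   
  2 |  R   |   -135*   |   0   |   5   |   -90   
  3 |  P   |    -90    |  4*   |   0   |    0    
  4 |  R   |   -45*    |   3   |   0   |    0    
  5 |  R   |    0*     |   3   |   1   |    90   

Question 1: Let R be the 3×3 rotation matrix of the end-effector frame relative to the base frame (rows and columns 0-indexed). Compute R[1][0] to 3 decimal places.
-0.500

End-effector x-axis (col 0 of R) = (-0.7071,-0.5000,0.5000)
R[1][0] = -0.5000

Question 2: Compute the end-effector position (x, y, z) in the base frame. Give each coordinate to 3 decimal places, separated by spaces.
after link 1: o_1 = (0.0000, -4.0000, 2.0000)
after link 2: o_2 = (-0.0000, -0.4645, -1.5355)
after link 3: o_3 = (-0.0000, -3.2929, -4.3640)
after link 4: o_4 = (-0.0000, -5.4142, -6.4853)
after link 5: o_5 = (-0.7071, -8.0355, -8.1066)

-0.707 -8.036 -8.107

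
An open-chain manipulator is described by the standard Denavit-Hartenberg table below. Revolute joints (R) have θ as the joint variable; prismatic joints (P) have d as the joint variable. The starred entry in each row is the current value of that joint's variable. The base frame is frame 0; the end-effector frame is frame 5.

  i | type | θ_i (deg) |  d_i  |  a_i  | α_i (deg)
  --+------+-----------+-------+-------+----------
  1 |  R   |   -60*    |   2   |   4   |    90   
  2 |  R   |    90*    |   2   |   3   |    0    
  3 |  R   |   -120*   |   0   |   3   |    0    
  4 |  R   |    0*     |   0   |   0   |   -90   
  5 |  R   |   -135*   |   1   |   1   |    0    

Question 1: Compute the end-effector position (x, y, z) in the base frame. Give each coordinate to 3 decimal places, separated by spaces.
0.898 -6.970 4.720

after link 1: o_1 = (2.0000, -3.4641, 2.0000)
after link 2: o_2 = (0.2679, -4.4641, 5.0000)
after link 3: o_3 = (1.5670, -6.7141, 3.5000)
after link 4: o_4 = (1.5670, -6.7141, 3.5000)
after link 5: o_5 = (0.8984, -6.9703, 4.7196)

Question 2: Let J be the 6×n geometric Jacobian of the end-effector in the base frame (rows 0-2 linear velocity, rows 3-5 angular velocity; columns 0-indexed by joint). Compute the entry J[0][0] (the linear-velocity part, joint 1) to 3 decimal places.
6.970

axis z_0 = ẑ; lever o_n−o_0 = (0.8984,-6.9703,4.7196)
cross product → J_v[:, 0] = (6.9703,0.8984,-0.0000)
J_ω[:, 0] = z_0
entry J[0][0] = 6.9703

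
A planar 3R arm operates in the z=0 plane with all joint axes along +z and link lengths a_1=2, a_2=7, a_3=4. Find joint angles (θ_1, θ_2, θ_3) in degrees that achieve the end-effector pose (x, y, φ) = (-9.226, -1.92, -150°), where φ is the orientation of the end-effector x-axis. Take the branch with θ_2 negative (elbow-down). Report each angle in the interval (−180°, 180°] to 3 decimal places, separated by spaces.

-60.020 -134.986 45.006

wrist centre = target − a_3·(cos φ, sin φ) = (-5.7619, 0.0800)
cos θ_2 = (33.2059−2²−7²)/(2·2·7) = -0.7069; θ_2 = -134.9859° (elbow-down)
β = atan2(0.0800,-5.7619) = 179.2045°; ψ = atan2(-4.9510,-2.9485) = -120.7758°
θ_1 = β − ψ = 299.9803°
θ_3 = φ − θ_1 − θ_2 = 45.0056° (wrapped to (-180°,180°])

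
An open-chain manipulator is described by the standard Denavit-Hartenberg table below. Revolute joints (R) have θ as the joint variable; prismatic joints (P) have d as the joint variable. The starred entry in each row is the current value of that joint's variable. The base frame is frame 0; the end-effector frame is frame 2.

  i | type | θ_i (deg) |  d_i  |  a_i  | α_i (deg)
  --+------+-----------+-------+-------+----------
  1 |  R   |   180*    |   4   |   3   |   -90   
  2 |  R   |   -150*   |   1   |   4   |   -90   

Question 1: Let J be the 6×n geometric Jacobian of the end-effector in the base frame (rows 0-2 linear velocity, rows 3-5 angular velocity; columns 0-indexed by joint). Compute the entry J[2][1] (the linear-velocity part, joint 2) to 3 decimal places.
axis z_1 = (-0.0000,-1.0000,0.0000); lever o_n−o_1 = (3.4641,-1.0000,2.0000)
cross product → J_v[:, 1] = (-2.0000,0.0000,3.4641)
J_ω[:, 1] = z_1
entry J[2][1] = 3.4641

3.464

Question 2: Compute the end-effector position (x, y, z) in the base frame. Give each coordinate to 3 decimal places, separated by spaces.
0.464 -1.000 6.000

after link 1: o_1 = (-3.0000, 0.0000, 4.0000)
after link 2: o_2 = (0.4641, -1.0000, 6.0000)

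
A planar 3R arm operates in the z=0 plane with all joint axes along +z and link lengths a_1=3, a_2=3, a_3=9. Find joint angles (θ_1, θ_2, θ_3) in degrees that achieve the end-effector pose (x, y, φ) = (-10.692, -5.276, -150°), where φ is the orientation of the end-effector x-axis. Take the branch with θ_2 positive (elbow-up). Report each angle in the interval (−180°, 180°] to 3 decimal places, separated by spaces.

wrist centre = target − a_3·(cos φ, sin φ) = (-2.8978, -0.7760)
cos θ_2 = (8.9993−3²−3²)/(2·3·3) = -0.5000; θ_2 = 120.0027° (elbow-up)
β = atan2(-0.7760,-2.8978) = -165.0084°; ψ = atan2(2.5980,1.4999) = 60.0014°
θ_1 = β − ψ = -225.0098°
θ_3 = φ − θ_1 − θ_2 = -44.9930° (wrapped to (-180°,180°])

134.990 120.003 -44.993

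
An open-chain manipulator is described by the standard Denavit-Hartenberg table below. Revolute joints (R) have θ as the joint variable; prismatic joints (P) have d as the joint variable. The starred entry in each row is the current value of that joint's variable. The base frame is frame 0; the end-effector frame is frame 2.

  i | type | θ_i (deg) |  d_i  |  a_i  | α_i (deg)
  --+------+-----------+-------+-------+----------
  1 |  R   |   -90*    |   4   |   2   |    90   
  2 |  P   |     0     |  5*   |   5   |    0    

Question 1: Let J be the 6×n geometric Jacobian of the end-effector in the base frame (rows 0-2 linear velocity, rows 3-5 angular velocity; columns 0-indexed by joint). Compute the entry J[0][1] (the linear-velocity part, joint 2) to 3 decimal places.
prismatic axis z_1 = (-1.0000,-0.0000,0.0000)
J_v[:, 1] = z_1; J_ω[:, 1] = (0,0,0)
entry J[0][1] = -1.0000

-1.000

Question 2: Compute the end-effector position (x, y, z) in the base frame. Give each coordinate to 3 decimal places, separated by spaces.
-5.000 -7.000 4.000

after link 1: o_1 = (0.0000, -2.0000, 4.0000)
after link 2: o_2 = (-5.0000, -7.0000, 4.0000)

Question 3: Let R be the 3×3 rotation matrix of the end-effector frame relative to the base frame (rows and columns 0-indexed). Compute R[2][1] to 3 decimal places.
1.000

End-effector y-axis (col 1 of R) = (0.0000,0.0000,1.0000)
R[2][1] = 1.0000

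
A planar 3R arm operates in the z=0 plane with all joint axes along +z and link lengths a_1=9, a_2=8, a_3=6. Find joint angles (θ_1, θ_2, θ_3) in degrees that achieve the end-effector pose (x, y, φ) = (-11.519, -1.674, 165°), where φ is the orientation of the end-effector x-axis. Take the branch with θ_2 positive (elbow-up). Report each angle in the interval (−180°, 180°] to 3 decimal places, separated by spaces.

wrist centre = target − a_3·(cos φ, sin φ) = (-5.7234, -3.2269)
cos θ_2 = (43.1708−9²−8²)/(2·9·8) = -0.7071; θ_2 = 135.0033° (elbow-up)
β = atan2(-3.2269,-5.7234) = -150.5854°; ψ = atan2(5.6565,3.3428) = 59.4183°
θ_1 = β − ψ = -210.0037°
θ_3 = φ − θ_1 − θ_2 = -119.9995° (wrapped to (-180°,180°])

149.996 135.003 -120.000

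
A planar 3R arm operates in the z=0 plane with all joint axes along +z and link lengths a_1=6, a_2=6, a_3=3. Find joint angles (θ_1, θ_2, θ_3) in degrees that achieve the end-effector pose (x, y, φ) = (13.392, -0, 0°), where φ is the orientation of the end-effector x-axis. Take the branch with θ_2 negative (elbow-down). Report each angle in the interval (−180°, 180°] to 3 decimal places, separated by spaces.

wrist centre = target − a_3·(cos φ, sin φ) = (10.3920, -0.0000)
cos θ_2 = (107.9937−6²−6²)/(2·6·6) = 0.4999; θ_2 = -60.0058° (elbow-down)
β = atan2(-0.0000,10.3920) = -0.0000°; ψ = atan2(-5.1965,8.9995) = -30.0029°
θ_1 = β − ψ = 30.0029°
θ_3 = φ − θ_1 − θ_2 = 30.0029° (wrapped to (-180°,180°])

30.003 -60.006 30.003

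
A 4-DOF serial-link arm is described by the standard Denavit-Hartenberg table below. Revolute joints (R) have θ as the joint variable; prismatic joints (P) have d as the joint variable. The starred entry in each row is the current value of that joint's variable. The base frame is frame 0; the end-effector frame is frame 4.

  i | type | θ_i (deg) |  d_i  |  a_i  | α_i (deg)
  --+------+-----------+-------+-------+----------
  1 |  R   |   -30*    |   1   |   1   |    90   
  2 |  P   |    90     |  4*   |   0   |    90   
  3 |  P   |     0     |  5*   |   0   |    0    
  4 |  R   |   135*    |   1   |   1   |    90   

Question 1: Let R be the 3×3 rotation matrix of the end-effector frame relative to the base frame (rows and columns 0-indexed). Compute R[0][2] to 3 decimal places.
-0.354

End-effector z-axis (col 2 of R) = (-0.3536,-0.6124,0.7071)
R[0][2] = -0.3536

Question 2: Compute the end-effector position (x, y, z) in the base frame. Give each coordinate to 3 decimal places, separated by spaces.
after link 1: o_1 = (0.8660, -0.5000, 1.0000)
after link 2: o_2 = (-1.1340, -3.9641, 1.0000)
after link 3: o_3 = (3.1962, -6.4641, 1.0000)
after link 4: o_4 = (3.7086, -7.5765, 0.2929)

3.709 -7.576 0.293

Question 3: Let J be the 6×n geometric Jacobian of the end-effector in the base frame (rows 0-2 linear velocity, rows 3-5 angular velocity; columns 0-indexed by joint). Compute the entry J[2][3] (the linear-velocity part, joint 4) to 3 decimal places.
-0.707

axis z_3 = (0.8660,-0.5000,-0.0000); lever o_n−o_3 = (0.5125,-1.1124,-0.7071)
cross product → J_v[:, 3] = (0.3536,0.6124,-0.7071)
J_ω[:, 3] = z_3
entry J[2][3] = -0.7071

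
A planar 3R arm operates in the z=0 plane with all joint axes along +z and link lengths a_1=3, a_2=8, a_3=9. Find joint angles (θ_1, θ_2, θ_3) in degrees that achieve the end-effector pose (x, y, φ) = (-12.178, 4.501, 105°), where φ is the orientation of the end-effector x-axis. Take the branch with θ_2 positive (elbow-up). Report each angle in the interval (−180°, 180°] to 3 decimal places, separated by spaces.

-178.882 29.995 -106.113

wrist centre = target − a_3·(cos φ, sin φ) = (-9.8486, -4.1923)
cos θ_2 = (114.5711−3²−8²)/(2·3·8) = 0.8661; θ_2 = 29.9954° (elbow-up)
β = atan2(-4.1923,-9.8486) = -156.9417°; ψ = atan2(3.9994,9.9285) = 21.9408°
θ_1 = β − ψ = -178.8824°
θ_3 = φ − θ_1 − θ_2 = -106.1130° (wrapped to (-180°,180°])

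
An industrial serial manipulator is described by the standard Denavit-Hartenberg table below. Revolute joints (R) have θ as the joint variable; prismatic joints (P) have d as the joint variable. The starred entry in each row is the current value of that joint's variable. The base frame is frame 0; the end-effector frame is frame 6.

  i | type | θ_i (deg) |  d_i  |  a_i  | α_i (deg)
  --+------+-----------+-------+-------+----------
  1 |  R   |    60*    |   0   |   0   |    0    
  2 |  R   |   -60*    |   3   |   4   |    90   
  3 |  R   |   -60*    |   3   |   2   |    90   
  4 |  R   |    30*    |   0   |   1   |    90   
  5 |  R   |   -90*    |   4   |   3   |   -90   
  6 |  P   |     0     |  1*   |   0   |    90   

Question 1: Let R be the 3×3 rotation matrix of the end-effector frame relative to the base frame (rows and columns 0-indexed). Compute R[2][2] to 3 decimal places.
-0.433

End-effector z-axis (col 2 of R) = (0.2500,0.8660,-0.4330)
R[2][2] = -0.4330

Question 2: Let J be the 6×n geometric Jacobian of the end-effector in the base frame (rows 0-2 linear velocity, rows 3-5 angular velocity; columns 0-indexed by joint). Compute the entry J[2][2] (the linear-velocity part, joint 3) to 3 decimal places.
axis z_2 = (0.0000,-1.0000,0.0000); lever o_n−o_2 = (5.4641,-0.5359,-3.4641)
cross product → J_v[:, 2] = (3.4641,0.0000,5.4641)
J_ω[:, 2] = z_2
entry J[2][2] = 5.4641

5.464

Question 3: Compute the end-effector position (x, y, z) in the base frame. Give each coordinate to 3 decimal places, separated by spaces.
after link 1: o_1 = (0.0000, 0.0000, 0.0000)
after link 2: o_2 = (4.0000, 0.0000, 3.0000)
after link 3: o_3 = (5.0000, -3.0000, 1.2679)
after link 4: o_4 = (5.4330, -3.5000, 0.5179)
after link 5: o_5 = (9.0311, -0.0359, 0.2859)
after link 6: o_6 = (9.4641, -0.5359, -0.4641)

9.464 -0.536 -0.464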